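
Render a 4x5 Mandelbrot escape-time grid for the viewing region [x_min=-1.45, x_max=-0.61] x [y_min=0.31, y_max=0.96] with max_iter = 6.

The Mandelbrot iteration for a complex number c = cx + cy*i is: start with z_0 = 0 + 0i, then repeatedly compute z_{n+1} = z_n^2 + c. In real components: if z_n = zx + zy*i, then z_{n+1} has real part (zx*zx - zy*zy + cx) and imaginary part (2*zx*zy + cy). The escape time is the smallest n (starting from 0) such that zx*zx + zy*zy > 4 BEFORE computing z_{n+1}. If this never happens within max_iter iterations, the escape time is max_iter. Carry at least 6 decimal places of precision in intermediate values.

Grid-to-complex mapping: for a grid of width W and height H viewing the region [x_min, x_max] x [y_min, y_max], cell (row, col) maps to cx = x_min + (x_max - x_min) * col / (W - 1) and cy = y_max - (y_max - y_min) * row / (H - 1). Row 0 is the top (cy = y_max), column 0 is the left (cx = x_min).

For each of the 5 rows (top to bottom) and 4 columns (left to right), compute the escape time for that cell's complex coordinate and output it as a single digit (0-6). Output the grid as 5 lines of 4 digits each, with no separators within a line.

Answer: 3334
3344
3356
3566
5666

Derivation:
(row=0, col=0): c = -1.4500 + 0.9600i → escape time 3
(row=0, col=1): c = -1.1700 + 0.9600i → escape time 3
(row=0, col=2): c = -0.8900 + 0.9600i → escape time 3
(row=0, col=3): c = -0.6100 + 0.9600i → escape time 4
(row=1, col=0): c = -1.4500 + 0.7975i → escape time 3
(row=1, col=1): c = -1.1700 + 0.7975i → escape time 3
(row=1, col=2): c = -0.8900 + 0.7975i → escape time 4
(row=1, col=3): c = -0.6100 + 0.7975i → escape time 4
(row=2, col=0): c = -1.4500 + 0.6350i → escape time 3
(row=2, col=1): c = -1.1700 + 0.6350i → escape time 3
(row=2, col=2): c = -0.8900 + 0.6350i → escape time 5
(row=2, col=3): c = -0.6100 + 0.6350i → escape time 6
(row=3, col=0): c = -1.4500 + 0.4725i → escape time 3
(row=3, col=1): c = -1.1700 + 0.4725i → escape time 5
(row=3, col=2): c = -0.8900 + 0.4725i → escape time 6
(row=3, col=3): c = -0.6100 + 0.4725i → escape time 6
(row=4, col=0): c = -1.4500 + 0.3100i → escape time 5
(row=4, col=1): c = -1.1700 + 0.3100i → escape time 6
(row=4, col=2): c = -0.8900 + 0.3100i → escape time 6
(row=4, col=3): c = -0.6100 + 0.3100i → escape time 6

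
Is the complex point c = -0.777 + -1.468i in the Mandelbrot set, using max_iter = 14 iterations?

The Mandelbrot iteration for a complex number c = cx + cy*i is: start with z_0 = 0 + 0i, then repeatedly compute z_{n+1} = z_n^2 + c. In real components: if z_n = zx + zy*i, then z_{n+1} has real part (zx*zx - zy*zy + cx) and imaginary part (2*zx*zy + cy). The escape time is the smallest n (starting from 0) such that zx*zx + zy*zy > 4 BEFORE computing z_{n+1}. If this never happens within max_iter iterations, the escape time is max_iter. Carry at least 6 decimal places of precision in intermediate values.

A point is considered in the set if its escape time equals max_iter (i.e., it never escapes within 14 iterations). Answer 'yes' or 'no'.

Answer: no

Derivation:
z_0 = 0 + 0i, c = -0.7770 + -1.4680i
Iter 1: z = -0.7770 + -1.4680i, |z|^2 = 2.7588
Iter 2: z = -2.3283 + 0.8133i, |z|^2 = 6.0824
Escaped at iteration 2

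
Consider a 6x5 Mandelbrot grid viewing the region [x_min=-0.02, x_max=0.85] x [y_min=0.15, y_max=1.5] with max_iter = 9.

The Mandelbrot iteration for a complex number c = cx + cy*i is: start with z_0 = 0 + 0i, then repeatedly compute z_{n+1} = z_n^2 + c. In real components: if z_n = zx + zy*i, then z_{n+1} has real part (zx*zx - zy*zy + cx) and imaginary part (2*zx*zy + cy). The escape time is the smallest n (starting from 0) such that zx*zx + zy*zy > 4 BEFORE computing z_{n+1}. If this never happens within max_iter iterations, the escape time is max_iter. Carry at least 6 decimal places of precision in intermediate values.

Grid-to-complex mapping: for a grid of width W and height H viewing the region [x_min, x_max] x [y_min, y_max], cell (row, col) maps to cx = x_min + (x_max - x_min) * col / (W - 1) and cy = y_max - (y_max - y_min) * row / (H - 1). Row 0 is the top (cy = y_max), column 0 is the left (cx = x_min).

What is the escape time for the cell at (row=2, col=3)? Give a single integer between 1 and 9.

Answer: 3

Derivation:
z_0 = 0 + 0i, c = 0.5020 + 0.8250i
Iter 1: z = 0.5020 + 0.8250i, |z|^2 = 0.9326
Iter 2: z = 0.0734 + 1.6533i, |z|^2 = 2.7388
Iter 3: z = -2.2260 + 1.0676i, |z|^2 = 6.0950
Escaped at iteration 3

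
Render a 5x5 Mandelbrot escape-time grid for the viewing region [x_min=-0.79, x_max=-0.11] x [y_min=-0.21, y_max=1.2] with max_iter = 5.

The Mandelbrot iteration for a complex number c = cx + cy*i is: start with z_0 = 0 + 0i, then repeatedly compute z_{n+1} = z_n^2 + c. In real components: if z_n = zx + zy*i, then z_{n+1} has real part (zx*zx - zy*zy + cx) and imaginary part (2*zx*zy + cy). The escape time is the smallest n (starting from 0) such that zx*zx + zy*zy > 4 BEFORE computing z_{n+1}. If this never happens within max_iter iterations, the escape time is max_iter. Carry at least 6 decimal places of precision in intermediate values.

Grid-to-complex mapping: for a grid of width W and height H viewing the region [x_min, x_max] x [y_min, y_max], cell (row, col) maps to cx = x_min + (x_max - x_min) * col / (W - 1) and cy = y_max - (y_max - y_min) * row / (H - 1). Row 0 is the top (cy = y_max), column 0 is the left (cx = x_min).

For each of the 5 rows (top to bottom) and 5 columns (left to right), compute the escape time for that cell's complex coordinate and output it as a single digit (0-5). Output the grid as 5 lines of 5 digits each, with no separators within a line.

(row=0, col=0): c = -0.7900 + 1.2000i → escape time 3
(row=0, col=1): c = -0.6200 + 1.2000i → escape time 3
(row=0, col=2): c = -0.4500 + 1.2000i → escape time 3
(row=0, col=3): c = -0.2800 + 1.2000i → escape time 3
(row=0, col=4): c = -0.1100 + 1.2000i → escape time 3
(row=1, col=0): c = -0.7900 + 0.8475i → escape time 4
(row=1, col=1): c = -0.6200 + 0.8475i → escape time 4
(row=1, col=2): c = -0.4500 + 0.8475i → escape time 5
(row=1, col=3): c = -0.2800 + 0.8475i → escape time 5
(row=1, col=4): c = -0.1100 + 0.8475i → escape time 5
(row=2, col=0): c = -0.7900 + 0.4950i → escape time 5
(row=2, col=1): c = -0.6200 + 0.4950i → escape time 5
(row=2, col=2): c = -0.4500 + 0.4950i → escape time 5
(row=2, col=3): c = -0.2800 + 0.4950i → escape time 5
(row=2, col=4): c = -0.1100 + 0.4950i → escape time 5
(row=3, col=0): c = -0.7900 + 0.1425i → escape time 5
(row=3, col=1): c = -0.6200 + 0.1425i → escape time 5
(row=3, col=2): c = -0.4500 + 0.1425i → escape time 5
(row=3, col=3): c = -0.2800 + 0.1425i → escape time 5
(row=3, col=4): c = -0.1100 + 0.1425i → escape time 5
(row=4, col=0): c = -0.7900 + -0.2100i → escape time 5
(row=4, col=1): c = -0.6200 + -0.2100i → escape time 5
(row=4, col=2): c = -0.4500 + -0.2100i → escape time 5
(row=4, col=3): c = -0.2800 + -0.2100i → escape time 5
(row=4, col=4): c = -0.1100 + -0.2100i → escape time 5

Answer: 33333
44555
55555
55555
55555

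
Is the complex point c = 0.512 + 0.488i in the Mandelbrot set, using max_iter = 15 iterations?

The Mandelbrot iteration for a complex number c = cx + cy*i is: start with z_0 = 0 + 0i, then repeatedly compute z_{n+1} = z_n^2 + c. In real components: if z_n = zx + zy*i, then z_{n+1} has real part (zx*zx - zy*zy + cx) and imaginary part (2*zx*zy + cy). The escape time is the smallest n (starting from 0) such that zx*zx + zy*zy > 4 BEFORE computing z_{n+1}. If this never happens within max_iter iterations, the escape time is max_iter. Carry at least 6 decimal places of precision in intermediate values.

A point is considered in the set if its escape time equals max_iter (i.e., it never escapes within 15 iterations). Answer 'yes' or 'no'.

Answer: no

Derivation:
z_0 = 0 + 0i, c = 0.5120 + 0.4880i
Iter 1: z = 0.5120 + 0.4880i, |z|^2 = 0.5003
Iter 2: z = 0.5360 + 0.9877i, |z|^2 = 1.2629
Iter 3: z = -0.1763 + 1.5468i, |z|^2 = 2.4237
Iter 4: z = -1.8496 + -0.0573i, |z|^2 = 3.4243
Iter 5: z = 3.9297 + 0.7001i, |z|^2 = 15.9330
Escaped at iteration 5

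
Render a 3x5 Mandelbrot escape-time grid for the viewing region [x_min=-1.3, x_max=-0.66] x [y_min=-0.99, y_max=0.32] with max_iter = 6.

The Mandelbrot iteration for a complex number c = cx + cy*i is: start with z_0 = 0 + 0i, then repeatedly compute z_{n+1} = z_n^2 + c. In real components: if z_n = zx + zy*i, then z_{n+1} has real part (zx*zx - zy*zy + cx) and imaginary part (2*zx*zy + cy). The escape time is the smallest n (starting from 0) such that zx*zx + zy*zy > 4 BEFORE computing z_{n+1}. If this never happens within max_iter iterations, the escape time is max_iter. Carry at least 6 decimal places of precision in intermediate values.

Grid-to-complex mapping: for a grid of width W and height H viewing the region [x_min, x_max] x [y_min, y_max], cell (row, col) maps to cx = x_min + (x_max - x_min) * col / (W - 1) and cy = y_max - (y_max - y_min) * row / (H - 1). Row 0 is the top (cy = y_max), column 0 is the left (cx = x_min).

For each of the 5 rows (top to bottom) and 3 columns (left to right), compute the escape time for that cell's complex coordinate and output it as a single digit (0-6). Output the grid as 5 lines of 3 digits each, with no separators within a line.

Answer: 666
666
666
346
334

Derivation:
(row=0, col=0): c = -1.3000 + 0.3200i → escape time 6
(row=0, col=1): c = -0.9800 + 0.3200i → escape time 6
(row=0, col=2): c = -0.6600 + 0.3200i → escape time 6
(row=1, col=0): c = -1.3000 + -0.0075i → escape time 6
(row=1, col=1): c = -0.9800 + -0.0075i → escape time 6
(row=1, col=2): c = -0.6600 + -0.0075i → escape time 6
(row=2, col=0): c = -1.3000 + -0.3350i → escape time 6
(row=2, col=1): c = -0.9800 + -0.3350i → escape time 6
(row=2, col=2): c = -0.6600 + -0.3350i → escape time 6
(row=3, col=0): c = -1.3000 + -0.6625i → escape time 3
(row=3, col=1): c = -0.9800 + -0.6625i → escape time 4
(row=3, col=2): c = -0.6600 + -0.6625i → escape time 6
(row=4, col=0): c = -1.3000 + -0.9900i → escape time 3
(row=4, col=1): c = -0.9800 + -0.9900i → escape time 3
(row=4, col=2): c = -0.6600 + -0.9900i → escape time 4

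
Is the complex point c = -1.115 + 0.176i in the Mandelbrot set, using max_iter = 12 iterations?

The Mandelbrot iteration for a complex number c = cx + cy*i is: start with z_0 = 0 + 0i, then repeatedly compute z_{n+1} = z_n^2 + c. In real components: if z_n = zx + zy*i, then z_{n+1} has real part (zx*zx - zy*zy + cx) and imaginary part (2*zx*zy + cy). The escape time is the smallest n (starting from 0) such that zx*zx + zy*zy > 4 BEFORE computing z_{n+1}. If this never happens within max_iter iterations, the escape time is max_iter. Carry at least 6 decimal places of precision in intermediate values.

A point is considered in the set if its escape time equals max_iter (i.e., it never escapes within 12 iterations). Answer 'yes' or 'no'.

Answer: yes

Derivation:
z_0 = 0 + 0i, c = -1.1150 + 0.1760i
Iter 1: z = -1.1150 + 0.1760i, |z|^2 = 1.2742
Iter 2: z = 0.0972 + -0.2165i, |z|^2 = 0.0563
Iter 3: z = -1.1524 + 0.1339i, |z|^2 = 1.3460
Iter 4: z = 0.1951 + -0.1326i, |z|^2 = 0.0557
Iter 5: z = -1.0945 + 0.1243i, |z|^2 = 1.2134
Iter 6: z = 0.0675 + -0.0960i, |z|^2 = 0.0138
Iter 7: z = -1.1197 + 0.1630i, |z|^2 = 1.2802
Iter 8: z = 0.1120 + -0.1891i, |z|^2 = 0.0483
Iter 9: z = -1.1382 + 0.1336i, |z|^2 = 1.3134
Iter 10: z = 0.1626 + -0.1282i, |z|^2 = 0.0429
Iter 11: z = -1.1050 + 0.1343i, |z|^2 = 1.2390
Did not escape in 12 iterations → in set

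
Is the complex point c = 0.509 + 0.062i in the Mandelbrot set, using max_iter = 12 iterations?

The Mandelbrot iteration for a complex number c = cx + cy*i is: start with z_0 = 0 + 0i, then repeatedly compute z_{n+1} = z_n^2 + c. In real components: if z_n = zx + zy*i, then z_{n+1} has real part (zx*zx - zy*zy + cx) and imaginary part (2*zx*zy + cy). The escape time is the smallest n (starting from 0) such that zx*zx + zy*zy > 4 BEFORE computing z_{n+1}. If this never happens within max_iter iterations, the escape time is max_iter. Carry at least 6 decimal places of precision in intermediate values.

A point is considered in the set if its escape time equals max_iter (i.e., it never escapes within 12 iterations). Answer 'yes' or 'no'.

z_0 = 0 + 0i, c = 0.5090 + 0.0620i
Iter 1: z = 0.5090 + 0.0620i, |z|^2 = 0.2629
Iter 2: z = 0.7642 + 0.1251i, |z|^2 = 0.5997
Iter 3: z = 1.0774 + 0.2532i, |z|^2 = 1.2249
Iter 4: z = 1.6057 + 0.6077i, |z|^2 = 2.9474
Iter 5: z = 2.7179 + 2.0135i, |z|^2 = 11.4410
Escaped at iteration 5

Answer: no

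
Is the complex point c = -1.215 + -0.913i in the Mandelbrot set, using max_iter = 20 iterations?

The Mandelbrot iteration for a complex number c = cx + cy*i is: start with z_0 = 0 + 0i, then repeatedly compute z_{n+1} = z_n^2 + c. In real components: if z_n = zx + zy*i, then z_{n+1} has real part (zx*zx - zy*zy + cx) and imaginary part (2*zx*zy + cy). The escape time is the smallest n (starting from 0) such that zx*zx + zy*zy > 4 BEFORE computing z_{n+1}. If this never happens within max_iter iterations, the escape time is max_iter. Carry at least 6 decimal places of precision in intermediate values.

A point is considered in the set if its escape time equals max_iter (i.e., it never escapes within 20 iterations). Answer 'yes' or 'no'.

z_0 = 0 + 0i, c = -1.2150 + -0.9130i
Iter 1: z = -1.2150 + -0.9130i, |z|^2 = 2.3098
Iter 2: z = -0.5723 + 1.3056i, |z|^2 = 2.0321
Iter 3: z = -2.5920 + -2.4075i, |z|^2 = 12.5144
Escaped at iteration 3

Answer: no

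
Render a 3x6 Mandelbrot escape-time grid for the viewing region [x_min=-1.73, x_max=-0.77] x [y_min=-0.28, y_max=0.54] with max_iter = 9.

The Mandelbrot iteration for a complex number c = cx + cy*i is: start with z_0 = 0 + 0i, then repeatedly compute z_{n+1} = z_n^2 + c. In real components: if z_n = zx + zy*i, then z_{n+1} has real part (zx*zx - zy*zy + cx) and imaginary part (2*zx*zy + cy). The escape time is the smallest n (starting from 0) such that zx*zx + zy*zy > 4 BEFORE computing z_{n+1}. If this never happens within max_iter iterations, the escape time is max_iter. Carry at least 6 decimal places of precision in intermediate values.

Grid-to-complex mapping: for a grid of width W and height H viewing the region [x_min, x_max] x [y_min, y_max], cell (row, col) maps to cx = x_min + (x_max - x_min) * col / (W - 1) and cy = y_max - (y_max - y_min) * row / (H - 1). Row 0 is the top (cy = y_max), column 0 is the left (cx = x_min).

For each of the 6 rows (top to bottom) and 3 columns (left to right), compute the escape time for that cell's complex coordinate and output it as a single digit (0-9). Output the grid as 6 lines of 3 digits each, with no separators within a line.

(row=0, col=0): c = -1.7300 + 0.5400i → escape time 3
(row=0, col=1): c = -1.2500 + 0.5400i → escape time 4
(row=0, col=2): c = -0.7700 + 0.5400i → escape time 6
(row=1, col=0): c = -1.7300 + 0.3760i → escape time 3
(row=1, col=1): c = -1.2500 + 0.3760i → escape time 9
(row=1, col=2): c = -0.7700 + 0.3760i → escape time 8
(row=2, col=0): c = -1.7300 + 0.2120i → escape time 4
(row=2, col=1): c = -1.2500 + 0.2120i → escape time 9
(row=2, col=2): c = -0.7700 + 0.2120i → escape time 9
(row=3, col=0): c = -1.7300 + 0.0480i → escape time 7
(row=3, col=1): c = -1.2500 + 0.0480i → escape time 9
(row=3, col=2): c = -0.7700 + 0.0480i → escape time 9
(row=4, col=0): c = -1.7300 + -0.1160i → escape time 4
(row=4, col=1): c = -1.2500 + -0.1160i → escape time 9
(row=4, col=2): c = -0.7700 + -0.1160i → escape time 9
(row=5, col=0): c = -1.7300 + -0.2800i → escape time 4
(row=5, col=1): c = -1.2500 + -0.2800i → escape time 9
(row=5, col=2): c = -0.7700 + -0.2800i → escape time 9

Answer: 346
398
499
799
499
499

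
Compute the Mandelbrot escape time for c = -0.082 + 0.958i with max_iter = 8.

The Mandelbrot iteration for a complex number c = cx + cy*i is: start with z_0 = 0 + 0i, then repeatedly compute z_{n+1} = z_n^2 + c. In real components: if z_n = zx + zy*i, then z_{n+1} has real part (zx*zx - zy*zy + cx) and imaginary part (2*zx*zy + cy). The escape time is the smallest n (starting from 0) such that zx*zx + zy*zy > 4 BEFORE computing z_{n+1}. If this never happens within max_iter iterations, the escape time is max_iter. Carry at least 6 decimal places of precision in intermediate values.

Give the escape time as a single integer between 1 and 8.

Answer: 8

Derivation:
z_0 = 0 + 0i, c = -0.0820 + 0.9580i
Iter 1: z = -0.0820 + 0.9580i, |z|^2 = 0.9245
Iter 2: z = -0.9930 + 0.8009i, |z|^2 = 1.6276
Iter 3: z = 0.2627 + -0.6326i, |z|^2 = 0.4692
Iter 4: z = -0.4132 + 0.6256i, |z|^2 = 0.5621
Iter 5: z = -0.3026 + 0.4410i, |z|^2 = 0.2861
Iter 6: z = -0.1849 + 0.6911i, |z|^2 = 0.5118
Iter 7: z = -0.5254 + 0.7025i, |z|^2 = 0.7695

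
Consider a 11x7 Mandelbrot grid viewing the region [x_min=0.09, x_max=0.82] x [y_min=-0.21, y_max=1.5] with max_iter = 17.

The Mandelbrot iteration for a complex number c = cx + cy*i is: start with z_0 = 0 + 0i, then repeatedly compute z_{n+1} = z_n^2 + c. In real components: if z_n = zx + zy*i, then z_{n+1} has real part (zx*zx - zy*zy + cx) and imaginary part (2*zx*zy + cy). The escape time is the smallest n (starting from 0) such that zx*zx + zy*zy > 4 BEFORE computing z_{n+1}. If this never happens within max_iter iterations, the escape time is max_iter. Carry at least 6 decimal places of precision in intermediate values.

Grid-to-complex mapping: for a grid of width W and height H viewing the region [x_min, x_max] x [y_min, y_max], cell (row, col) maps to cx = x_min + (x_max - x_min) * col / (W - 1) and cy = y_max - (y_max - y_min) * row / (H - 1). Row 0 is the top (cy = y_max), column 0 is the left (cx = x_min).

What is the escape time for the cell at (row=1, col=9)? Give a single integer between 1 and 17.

Answer: 2

Derivation:
z_0 = 0 + 0i, c = 0.7470 + 1.2150i
Iter 1: z = 0.7470 + 1.2150i, |z|^2 = 2.0342
Iter 2: z = -0.1712 + 3.0302i, |z|^2 = 9.2115
Escaped at iteration 2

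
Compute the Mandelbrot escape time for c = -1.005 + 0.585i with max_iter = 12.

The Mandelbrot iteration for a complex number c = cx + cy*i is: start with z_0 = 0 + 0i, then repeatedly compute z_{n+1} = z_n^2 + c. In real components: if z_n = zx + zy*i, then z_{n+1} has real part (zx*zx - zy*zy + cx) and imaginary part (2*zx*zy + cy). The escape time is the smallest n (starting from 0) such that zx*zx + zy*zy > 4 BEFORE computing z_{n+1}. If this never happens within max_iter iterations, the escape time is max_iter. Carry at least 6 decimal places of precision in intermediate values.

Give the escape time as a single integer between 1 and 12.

z_0 = 0 + 0i, c = -1.0050 + 0.5850i
Iter 1: z = -1.0050 + 0.5850i, |z|^2 = 1.3522
Iter 2: z = -0.3372 + -0.5908i, |z|^2 = 0.4628
Iter 3: z = -1.2404 + 0.9835i, |z|^2 = 2.5058
Iter 4: z = -0.4336 + -1.8548i, |z|^2 = 3.6283
Iter 5: z = -4.2572 + 2.1935i, |z|^2 = 22.9356
Escaped at iteration 5

Answer: 5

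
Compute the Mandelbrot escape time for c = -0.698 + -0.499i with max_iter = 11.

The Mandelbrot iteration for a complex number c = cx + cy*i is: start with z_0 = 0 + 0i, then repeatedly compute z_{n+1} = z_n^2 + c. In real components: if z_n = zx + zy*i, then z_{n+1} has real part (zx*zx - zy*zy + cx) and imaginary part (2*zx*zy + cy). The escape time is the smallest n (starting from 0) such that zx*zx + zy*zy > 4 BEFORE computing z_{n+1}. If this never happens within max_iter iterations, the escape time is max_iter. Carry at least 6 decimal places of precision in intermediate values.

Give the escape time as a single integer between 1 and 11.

Answer: 8

Derivation:
z_0 = 0 + 0i, c = -0.6980 + -0.4990i
Iter 1: z = -0.6980 + -0.4990i, |z|^2 = 0.7362
Iter 2: z = -0.4598 + 0.1976i, |z|^2 = 0.2505
Iter 3: z = -0.5256 + -0.6807i, |z|^2 = 0.7397
Iter 4: z = -0.8851 + 0.2166i, |z|^2 = 0.8303
Iter 5: z = 0.0384 + -0.8824i, |z|^2 = 0.7802
Iter 6: z = -1.4752 + -0.5669i, |z|^2 = 2.4976
Iter 7: z = 1.1570 + 1.1735i, |z|^2 = 2.7157
Iter 8: z = -0.7365 + 2.2164i, |z|^2 = 5.4548
Escaped at iteration 8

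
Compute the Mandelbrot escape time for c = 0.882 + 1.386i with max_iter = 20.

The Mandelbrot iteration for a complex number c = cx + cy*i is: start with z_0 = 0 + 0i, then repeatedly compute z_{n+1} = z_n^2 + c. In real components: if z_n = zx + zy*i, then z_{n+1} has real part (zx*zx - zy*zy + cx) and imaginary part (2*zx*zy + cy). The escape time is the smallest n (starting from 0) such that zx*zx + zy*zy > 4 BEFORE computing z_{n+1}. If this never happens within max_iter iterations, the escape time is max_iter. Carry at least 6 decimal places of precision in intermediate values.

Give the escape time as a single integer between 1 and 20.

z_0 = 0 + 0i, c = 0.8820 + 1.3860i
Iter 1: z = 0.8820 + 1.3860i, |z|^2 = 2.6989
Iter 2: z = -0.2611 + 3.8309i, |z|^2 = 14.7440
Escaped at iteration 2

Answer: 2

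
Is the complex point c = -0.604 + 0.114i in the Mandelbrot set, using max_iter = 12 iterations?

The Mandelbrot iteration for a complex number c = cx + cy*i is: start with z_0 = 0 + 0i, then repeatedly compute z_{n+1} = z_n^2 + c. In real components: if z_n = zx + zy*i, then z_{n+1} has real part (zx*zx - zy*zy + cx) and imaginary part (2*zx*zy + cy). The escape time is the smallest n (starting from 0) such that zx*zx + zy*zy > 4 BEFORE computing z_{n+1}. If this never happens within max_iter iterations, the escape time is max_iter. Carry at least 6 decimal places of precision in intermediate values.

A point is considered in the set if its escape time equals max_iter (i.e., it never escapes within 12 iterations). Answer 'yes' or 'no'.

Answer: yes

Derivation:
z_0 = 0 + 0i, c = -0.6040 + 0.1140i
Iter 1: z = -0.6040 + 0.1140i, |z|^2 = 0.3778
Iter 2: z = -0.2522 + -0.0237i, |z|^2 = 0.0642
Iter 3: z = -0.5410 + 0.1260i, |z|^2 = 0.3085
Iter 4: z = -0.3272 + -0.0223i, |z|^2 = 0.1076
Iter 5: z = -0.4974 + 0.1286i, |z|^2 = 0.2640
Iter 6: z = -0.3731 + -0.0139i, |z|^2 = 0.1394
Iter 7: z = -0.4650 + 0.1244i, |z|^2 = 0.2317
Iter 8: z = -0.4033 + -0.0017i, |z|^2 = 0.1626
Iter 9: z = -0.4414 + 0.1154i, |z|^2 = 0.2081
Iter 10: z = -0.4225 + 0.0122i, |z|^2 = 0.1786
Iter 11: z = -0.4257 + 0.1037i, |z|^2 = 0.1919
Did not escape in 12 iterations → in set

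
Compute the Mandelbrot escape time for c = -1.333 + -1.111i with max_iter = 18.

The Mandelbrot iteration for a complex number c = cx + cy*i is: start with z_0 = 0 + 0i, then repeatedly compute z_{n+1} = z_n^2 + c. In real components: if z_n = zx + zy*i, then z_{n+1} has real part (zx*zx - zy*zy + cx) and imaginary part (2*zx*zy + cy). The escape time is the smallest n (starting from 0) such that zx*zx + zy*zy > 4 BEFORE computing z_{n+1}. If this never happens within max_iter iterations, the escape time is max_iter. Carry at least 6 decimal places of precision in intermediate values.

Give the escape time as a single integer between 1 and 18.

z_0 = 0 + 0i, c = -1.3330 + -1.1110i
Iter 1: z = -1.3330 + -1.1110i, |z|^2 = 3.0112
Iter 2: z = -0.7904 + 1.8509i, |z|^2 = 4.0507
Escaped at iteration 2

Answer: 2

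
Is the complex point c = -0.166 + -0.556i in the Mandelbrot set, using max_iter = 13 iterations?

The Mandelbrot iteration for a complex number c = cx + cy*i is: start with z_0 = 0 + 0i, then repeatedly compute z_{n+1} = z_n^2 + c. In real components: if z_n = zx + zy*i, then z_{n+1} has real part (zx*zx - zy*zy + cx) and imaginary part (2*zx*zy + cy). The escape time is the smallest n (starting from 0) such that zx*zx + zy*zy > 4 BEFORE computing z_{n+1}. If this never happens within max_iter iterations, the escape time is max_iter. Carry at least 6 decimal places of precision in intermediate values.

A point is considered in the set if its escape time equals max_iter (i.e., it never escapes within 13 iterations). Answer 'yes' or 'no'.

z_0 = 0 + 0i, c = -0.1660 + -0.5560i
Iter 1: z = -0.1660 + -0.5560i, |z|^2 = 0.3367
Iter 2: z = -0.4476 + -0.3714i, |z|^2 = 0.3383
Iter 3: z = -0.1036 + -0.2235i, |z|^2 = 0.0607
Iter 4: z = -0.2052 + -0.5097i, |z|^2 = 0.3019
Iter 5: z = -0.3837 + -0.3468i, |z|^2 = 0.2675
Iter 6: z = -0.1391 + -0.2899i, |z|^2 = 0.1034
Iter 7: z = -0.2307 + -0.4754i, |z|^2 = 0.2792
Iter 8: z = -0.3387 + -0.3367i, |z|^2 = 0.2281
Iter 9: z = -0.1646 + -0.3279i, |z|^2 = 0.1346
Iter 10: z = -0.2464 + -0.4481i, |z|^2 = 0.2615
Iter 11: z = -0.3060 + -0.3352i, |z|^2 = 0.2060
Iter 12: z = -0.1847 + -0.3509i, |z|^2 = 0.1572
Did not escape in 13 iterations → in set

Answer: yes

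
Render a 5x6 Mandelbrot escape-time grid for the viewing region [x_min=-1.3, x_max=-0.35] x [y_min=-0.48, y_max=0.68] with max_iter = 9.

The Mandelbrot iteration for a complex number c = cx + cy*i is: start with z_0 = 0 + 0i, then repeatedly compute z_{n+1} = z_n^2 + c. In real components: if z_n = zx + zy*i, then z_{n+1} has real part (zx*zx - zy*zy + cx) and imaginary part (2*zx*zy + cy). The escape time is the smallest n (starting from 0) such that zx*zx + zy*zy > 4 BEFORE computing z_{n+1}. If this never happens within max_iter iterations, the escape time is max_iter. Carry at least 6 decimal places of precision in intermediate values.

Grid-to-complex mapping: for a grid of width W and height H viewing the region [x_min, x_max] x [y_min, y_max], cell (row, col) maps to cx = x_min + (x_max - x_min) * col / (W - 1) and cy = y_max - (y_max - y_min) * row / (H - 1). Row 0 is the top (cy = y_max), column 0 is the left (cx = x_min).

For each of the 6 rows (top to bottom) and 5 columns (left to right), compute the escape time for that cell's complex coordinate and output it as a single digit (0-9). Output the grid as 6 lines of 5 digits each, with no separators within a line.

(row=0, col=0): c = -1.3000 + 0.6800i → escape time 3
(row=0, col=1): c = -1.0625 + 0.6800i → escape time 4
(row=0, col=2): c = -0.8250 + 0.6800i → escape time 4
(row=0, col=3): c = -0.5875 + 0.6800i → escape time 9
(row=0, col=4): c = -0.3500 + 0.6800i → escape time 9
(row=1, col=0): c = -1.3000 + 0.4480i → escape time 5
(row=1, col=1): c = -1.0625 + 0.4480i → escape time 5
(row=1, col=2): c = -0.8250 + 0.4480i → escape time 6
(row=1, col=3): c = -0.5875 + 0.4480i → escape time 9
(row=1, col=4): c = -0.3500 + 0.4480i → escape time 9
(row=2, col=0): c = -1.3000 + 0.2160i → escape time 7
(row=2, col=1): c = -1.0625 + 0.2160i → escape time 9
(row=2, col=2): c = -0.8250 + 0.2160i → escape time 9
(row=2, col=3): c = -0.5875 + 0.2160i → escape time 9
(row=2, col=4): c = -0.3500 + 0.2160i → escape time 9
(row=3, col=0): c = -1.3000 + -0.0160i → escape time 9
(row=3, col=1): c = -1.0625 + -0.0160i → escape time 9
(row=3, col=2): c = -0.8250 + -0.0160i → escape time 9
(row=3, col=3): c = -0.5875 + -0.0160i → escape time 9
(row=3, col=4): c = -0.3500 + -0.0160i → escape time 9
(row=4, col=0): c = -1.3000 + -0.2480i → escape time 7
(row=4, col=1): c = -1.0625 + -0.2480i → escape time 9
(row=4, col=2): c = -0.8250 + -0.2480i → escape time 9
(row=4, col=3): c = -0.5875 + -0.2480i → escape time 9
(row=4, col=4): c = -0.3500 + -0.2480i → escape time 9
(row=5, col=0): c = -1.3000 + -0.4800i → escape time 4
(row=5, col=1): c = -1.0625 + -0.4800i → escape time 5
(row=5, col=2): c = -0.8250 + -0.4800i → escape time 6
(row=5, col=3): c = -0.5875 + -0.4800i → escape time 9
(row=5, col=4): c = -0.3500 + -0.4800i → escape time 9

Answer: 34499
55699
79999
99999
79999
45699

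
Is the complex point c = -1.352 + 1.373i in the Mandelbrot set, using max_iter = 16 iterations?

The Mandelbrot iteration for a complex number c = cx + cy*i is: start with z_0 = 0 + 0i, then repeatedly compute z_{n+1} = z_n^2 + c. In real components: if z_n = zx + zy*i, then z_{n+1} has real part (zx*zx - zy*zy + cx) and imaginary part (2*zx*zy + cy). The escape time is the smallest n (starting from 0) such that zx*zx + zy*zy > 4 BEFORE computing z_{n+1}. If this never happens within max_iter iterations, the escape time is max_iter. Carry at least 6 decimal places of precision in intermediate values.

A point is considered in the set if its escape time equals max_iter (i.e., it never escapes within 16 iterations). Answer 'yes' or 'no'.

Answer: no

Derivation:
z_0 = 0 + 0i, c = -1.3520 + 1.3730i
Iter 1: z = -1.3520 + 1.3730i, |z|^2 = 3.7130
Iter 2: z = -1.4092 + -2.3396i, |z|^2 = 7.4596
Escaped at iteration 2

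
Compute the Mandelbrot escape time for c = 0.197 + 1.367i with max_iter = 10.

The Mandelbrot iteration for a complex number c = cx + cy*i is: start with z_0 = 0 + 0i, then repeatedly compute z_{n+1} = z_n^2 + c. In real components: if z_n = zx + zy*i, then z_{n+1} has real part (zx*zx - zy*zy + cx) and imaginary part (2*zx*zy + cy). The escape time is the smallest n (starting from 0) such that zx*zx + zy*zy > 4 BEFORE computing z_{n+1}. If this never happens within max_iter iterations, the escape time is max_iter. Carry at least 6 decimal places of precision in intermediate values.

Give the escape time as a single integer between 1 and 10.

z_0 = 0 + 0i, c = 0.1970 + 1.3670i
Iter 1: z = 0.1970 + 1.3670i, |z|^2 = 1.9075
Iter 2: z = -1.6329 + 1.9056i, |z|^2 = 6.2976
Escaped at iteration 2

Answer: 2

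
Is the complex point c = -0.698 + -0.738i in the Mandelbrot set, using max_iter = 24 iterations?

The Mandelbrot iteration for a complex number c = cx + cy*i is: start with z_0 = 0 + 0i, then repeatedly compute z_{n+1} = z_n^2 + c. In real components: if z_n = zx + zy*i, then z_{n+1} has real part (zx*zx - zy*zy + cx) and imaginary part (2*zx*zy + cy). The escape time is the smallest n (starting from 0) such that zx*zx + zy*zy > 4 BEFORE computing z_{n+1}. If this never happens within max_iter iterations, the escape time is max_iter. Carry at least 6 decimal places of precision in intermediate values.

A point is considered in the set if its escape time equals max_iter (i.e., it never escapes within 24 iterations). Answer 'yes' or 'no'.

z_0 = 0 + 0i, c = -0.6980 + -0.7380i
Iter 1: z = -0.6980 + -0.7380i, |z|^2 = 1.0318
Iter 2: z = -0.7554 + 0.2922i, |z|^2 = 0.6561
Iter 3: z = -0.2127 + -1.1796i, |z|^2 = 1.4366
Iter 4: z = -2.0441 + -0.2362i, |z|^2 = 4.2341
Escaped at iteration 4

Answer: no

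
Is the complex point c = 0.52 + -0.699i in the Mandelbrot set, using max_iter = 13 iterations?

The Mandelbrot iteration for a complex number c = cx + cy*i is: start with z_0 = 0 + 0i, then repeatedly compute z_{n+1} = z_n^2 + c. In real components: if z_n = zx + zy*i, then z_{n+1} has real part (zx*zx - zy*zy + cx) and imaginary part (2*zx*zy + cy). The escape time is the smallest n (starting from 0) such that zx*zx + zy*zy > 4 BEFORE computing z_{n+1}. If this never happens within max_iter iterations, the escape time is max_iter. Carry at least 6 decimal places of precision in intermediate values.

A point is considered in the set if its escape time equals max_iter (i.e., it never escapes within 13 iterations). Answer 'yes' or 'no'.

z_0 = 0 + 0i, c = 0.5200 + -0.6990i
Iter 1: z = 0.5200 + -0.6990i, |z|^2 = 0.7590
Iter 2: z = 0.3018 + -1.4260i, |z|^2 = 2.1244
Iter 3: z = -1.4223 + -1.5597i, |z|^2 = 4.4556
Escaped at iteration 3

Answer: no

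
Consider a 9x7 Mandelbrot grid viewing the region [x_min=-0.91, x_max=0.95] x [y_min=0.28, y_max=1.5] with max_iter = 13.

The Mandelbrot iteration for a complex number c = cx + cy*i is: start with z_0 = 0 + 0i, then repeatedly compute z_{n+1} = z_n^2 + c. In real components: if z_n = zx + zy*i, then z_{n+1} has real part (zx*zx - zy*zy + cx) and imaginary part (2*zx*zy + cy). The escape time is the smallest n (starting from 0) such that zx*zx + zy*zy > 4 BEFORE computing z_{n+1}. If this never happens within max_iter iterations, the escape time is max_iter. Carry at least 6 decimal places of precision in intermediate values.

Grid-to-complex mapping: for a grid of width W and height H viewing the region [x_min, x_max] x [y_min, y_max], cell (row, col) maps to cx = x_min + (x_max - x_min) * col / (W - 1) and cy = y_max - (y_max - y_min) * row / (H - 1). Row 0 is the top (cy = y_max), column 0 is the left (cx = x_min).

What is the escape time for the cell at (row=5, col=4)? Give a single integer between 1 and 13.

Answer: 13

Derivation:
z_0 = 0 + 0i, c = 0.0200 + 0.4833i
Iter 1: z = 0.0200 + 0.4833i, |z|^2 = 0.2340
Iter 2: z = -0.2132 + 0.5027i, |z|^2 = 0.2981
Iter 3: z = -0.1872 + 0.2690i, |z|^2 = 0.1074
Iter 4: z = -0.0173 + 0.3826i, |z|^2 = 0.1467
Iter 5: z = -0.1261 + 0.4701i, |z|^2 = 0.2369
Iter 6: z = -0.1851 + 0.3648i, |z|^2 = 0.1673
Iter 7: z = -0.0788 + 0.3483i, |z|^2 = 0.1275
Iter 8: z = -0.0951 + 0.4284i, |z|^2 = 0.1926
Iter 9: z = -0.1545 + 0.4018i, |z|^2 = 0.1854
Iter 10: z = -0.1176 + 0.3592i, |z|^2 = 0.1428
Iter 11: z = -0.0952 + 0.3989i, |z|^2 = 0.1681
Iter 12: z = -0.1300 + 0.4074i, |z|^2 = 0.1829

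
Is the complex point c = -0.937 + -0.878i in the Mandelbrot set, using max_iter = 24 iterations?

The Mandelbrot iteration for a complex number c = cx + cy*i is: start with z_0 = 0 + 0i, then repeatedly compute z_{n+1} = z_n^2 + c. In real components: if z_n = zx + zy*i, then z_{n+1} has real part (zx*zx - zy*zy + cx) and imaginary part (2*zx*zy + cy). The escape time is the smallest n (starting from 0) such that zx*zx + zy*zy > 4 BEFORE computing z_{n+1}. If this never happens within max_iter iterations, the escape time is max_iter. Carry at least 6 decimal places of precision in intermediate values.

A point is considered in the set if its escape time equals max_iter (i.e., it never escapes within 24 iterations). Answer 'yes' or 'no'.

z_0 = 0 + 0i, c = -0.9370 + -0.8780i
Iter 1: z = -0.9370 + -0.8780i, |z|^2 = 1.6489
Iter 2: z = -0.8299 + 0.7674i, |z|^2 = 1.2776
Iter 3: z = -0.8371 + -2.1517i, |z|^2 = 5.3306
Escaped at iteration 3

Answer: no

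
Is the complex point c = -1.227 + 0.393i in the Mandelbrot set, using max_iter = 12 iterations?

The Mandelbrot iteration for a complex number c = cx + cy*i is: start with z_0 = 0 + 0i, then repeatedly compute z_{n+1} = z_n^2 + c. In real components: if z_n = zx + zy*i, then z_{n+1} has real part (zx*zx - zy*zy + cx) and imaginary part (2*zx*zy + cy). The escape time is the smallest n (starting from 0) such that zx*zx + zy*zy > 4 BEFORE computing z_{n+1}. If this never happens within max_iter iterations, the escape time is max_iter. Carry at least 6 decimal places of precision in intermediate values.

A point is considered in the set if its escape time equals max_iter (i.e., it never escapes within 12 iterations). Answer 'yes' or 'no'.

z_0 = 0 + 0i, c = -1.2270 + 0.3930i
Iter 1: z = -1.2270 + 0.3930i, |z|^2 = 1.6600
Iter 2: z = 0.1241 + -0.5714i, |z|^2 = 0.3419
Iter 3: z = -1.5381 + 0.2512i, |z|^2 = 2.4289
Iter 4: z = 1.0757 + -0.3797i, |z|^2 = 1.3014
Iter 5: z = -0.2140 + -0.4240i, |z|^2 = 0.2256
Iter 6: z = -1.3610 + 0.5745i, |z|^2 = 2.1823
Iter 7: z = 0.2953 + -1.1707i, |z|^2 = 1.4577
Iter 8: z = -2.5103 + -0.2983i, |z|^2 = 6.3908
Escaped at iteration 8

Answer: no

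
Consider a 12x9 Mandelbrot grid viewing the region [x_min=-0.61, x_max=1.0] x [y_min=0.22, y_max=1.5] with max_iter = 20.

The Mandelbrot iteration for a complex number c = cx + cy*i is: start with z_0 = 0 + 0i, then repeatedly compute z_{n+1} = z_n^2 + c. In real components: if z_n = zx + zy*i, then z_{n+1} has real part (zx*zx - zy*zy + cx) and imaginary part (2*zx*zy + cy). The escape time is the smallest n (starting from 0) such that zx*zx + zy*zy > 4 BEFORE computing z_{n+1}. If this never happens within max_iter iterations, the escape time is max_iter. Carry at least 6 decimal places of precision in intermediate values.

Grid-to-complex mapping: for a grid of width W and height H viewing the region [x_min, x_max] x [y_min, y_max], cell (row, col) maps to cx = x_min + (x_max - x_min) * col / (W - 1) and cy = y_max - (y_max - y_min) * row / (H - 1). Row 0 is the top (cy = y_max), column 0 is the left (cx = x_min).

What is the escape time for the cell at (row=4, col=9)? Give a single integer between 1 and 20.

z_0 = 0 + 0i, c = 0.7073 + 0.8600i
Iter 1: z = 0.7073 + 0.8600i, |z|^2 = 1.2398
Iter 2: z = 0.4679 + 2.0765i, |z|^2 = 4.5308
Escaped at iteration 2

Answer: 2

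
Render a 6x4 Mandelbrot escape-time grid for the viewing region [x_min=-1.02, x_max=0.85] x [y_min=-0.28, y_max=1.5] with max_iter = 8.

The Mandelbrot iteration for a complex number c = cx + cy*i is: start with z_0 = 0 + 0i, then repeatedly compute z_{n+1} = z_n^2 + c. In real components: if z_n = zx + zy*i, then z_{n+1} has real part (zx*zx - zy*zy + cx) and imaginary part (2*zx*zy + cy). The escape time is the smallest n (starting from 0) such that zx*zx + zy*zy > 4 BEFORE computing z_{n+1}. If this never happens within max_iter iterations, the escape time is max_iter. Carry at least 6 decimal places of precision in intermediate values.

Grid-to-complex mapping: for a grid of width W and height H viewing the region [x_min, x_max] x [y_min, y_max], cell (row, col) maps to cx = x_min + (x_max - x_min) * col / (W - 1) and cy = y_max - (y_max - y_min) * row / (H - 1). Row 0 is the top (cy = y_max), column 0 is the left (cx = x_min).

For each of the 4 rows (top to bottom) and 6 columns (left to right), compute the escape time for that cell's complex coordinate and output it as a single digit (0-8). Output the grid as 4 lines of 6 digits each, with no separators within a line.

(row=0, col=0): c = -1.0200 + 1.5000i → escape time 2
(row=0, col=1): c = -0.6460 + 1.5000i → escape time 2
(row=0, col=2): c = -0.2720 + 1.5000i → escape time 2
(row=0, col=3): c = 0.1020 + 1.5000i → escape time 2
(row=0, col=4): c = 0.4760 + 1.5000i → escape time 2
(row=0, col=5): c = 0.8500 + 1.5000i → escape time 2
(row=1, col=0): c = -1.0200 + 0.9067i → escape time 3
(row=1, col=1): c = -0.6460 + 0.9067i → escape time 4
(row=1, col=2): c = -0.2720 + 0.9067i → escape time 7
(row=1, col=3): c = 0.1020 + 0.9067i → escape time 5
(row=1, col=4): c = 0.4760 + 0.9067i → escape time 3
(row=1, col=5): c = 0.8500 + 0.9067i → escape time 2
(row=2, col=0): c = -1.0200 + 0.3133i → escape time 8
(row=2, col=1): c = -0.6460 + 0.3133i → escape time 8
(row=2, col=2): c = -0.2720 + 0.3133i → escape time 8
(row=2, col=3): c = 0.1020 + 0.3133i → escape time 8
(row=2, col=4): c = 0.4760 + 0.3133i → escape time 6
(row=2, col=5): c = 0.8500 + 0.3133i → escape time 3
(row=3, col=0): c = -1.0200 + -0.2800i → escape time 8
(row=3, col=1): c = -0.6460 + -0.2800i → escape time 8
(row=3, col=2): c = -0.2720 + -0.2800i → escape time 8
(row=3, col=3): c = 0.1020 + -0.2800i → escape time 8
(row=3, col=4): c = 0.4760 + -0.2800i → escape time 6
(row=3, col=5): c = 0.8500 + -0.2800i → escape time 3

Answer: 222222
347532
888863
888863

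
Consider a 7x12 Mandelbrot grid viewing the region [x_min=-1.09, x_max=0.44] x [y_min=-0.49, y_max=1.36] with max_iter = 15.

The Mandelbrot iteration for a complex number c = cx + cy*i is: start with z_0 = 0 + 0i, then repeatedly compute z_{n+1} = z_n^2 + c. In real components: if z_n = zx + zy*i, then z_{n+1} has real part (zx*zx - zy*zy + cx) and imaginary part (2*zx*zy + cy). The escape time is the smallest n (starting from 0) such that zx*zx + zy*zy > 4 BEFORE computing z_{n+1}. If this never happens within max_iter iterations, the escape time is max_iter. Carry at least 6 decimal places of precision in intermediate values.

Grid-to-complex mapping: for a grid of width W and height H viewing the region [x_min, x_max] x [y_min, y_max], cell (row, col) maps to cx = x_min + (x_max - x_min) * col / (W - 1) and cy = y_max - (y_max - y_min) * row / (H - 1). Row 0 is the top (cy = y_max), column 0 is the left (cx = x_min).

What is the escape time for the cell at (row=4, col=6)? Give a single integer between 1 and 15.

Answer: 4

Derivation:
z_0 = 0 + 0i, c = 0.4400 + 0.6873i
Iter 1: z = 0.4400 + 0.6873i, |z|^2 = 0.6659
Iter 2: z = 0.1613 + 1.2921i, |z|^2 = 1.6955
Iter 3: z = -1.2034 + 1.1040i, |z|^2 = 2.6671
Iter 4: z = 0.6695 + -1.9699i, |z|^2 = 4.3287
Escaped at iteration 4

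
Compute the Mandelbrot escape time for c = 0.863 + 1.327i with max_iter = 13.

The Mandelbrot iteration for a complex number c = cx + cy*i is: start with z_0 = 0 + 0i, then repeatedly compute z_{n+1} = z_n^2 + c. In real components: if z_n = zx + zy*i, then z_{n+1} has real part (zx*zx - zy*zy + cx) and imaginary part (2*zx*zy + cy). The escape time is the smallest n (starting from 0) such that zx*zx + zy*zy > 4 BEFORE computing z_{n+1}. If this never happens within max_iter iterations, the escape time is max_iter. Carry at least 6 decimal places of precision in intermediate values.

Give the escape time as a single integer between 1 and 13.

Answer: 2

Derivation:
z_0 = 0 + 0i, c = 0.8630 + 1.3270i
Iter 1: z = 0.8630 + 1.3270i, |z|^2 = 2.5057
Iter 2: z = -0.1532 + 3.6174i, |z|^2 = 13.1091
Escaped at iteration 2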